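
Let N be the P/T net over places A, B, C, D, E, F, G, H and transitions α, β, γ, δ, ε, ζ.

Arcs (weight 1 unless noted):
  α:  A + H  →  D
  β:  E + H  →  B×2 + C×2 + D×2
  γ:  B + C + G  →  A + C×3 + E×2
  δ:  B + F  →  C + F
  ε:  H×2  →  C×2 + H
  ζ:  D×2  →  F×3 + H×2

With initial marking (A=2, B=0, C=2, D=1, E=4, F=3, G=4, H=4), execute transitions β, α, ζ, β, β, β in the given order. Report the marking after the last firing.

(A=1, B=8, C=10, D=8, E=0, F=6, G=4, H=1)

step 1: fire β:  (A=2, B=0, C=2, D=1, E=4, F=3, G=4, H=4) → (A=2, B=2, C=4, D=3, E=3, F=3, G=4, H=3)
step 2: fire α:  (A=2, B=2, C=4, D=3, E=3, F=3, G=4, H=3) → (A=1, B=2, C=4, D=4, E=3, F=3, G=4, H=2)
step 3: fire ζ:  (A=1, B=2, C=4, D=4, E=3, F=3, G=4, H=2) → (A=1, B=2, C=4, D=2, E=3, F=6, G=4, H=4)
step 4: fire β:  (A=1, B=2, C=4, D=2, E=3, F=6, G=4, H=4) → (A=1, B=4, C=6, D=4, E=2, F=6, G=4, H=3)
step 5: fire β:  (A=1, B=4, C=6, D=4, E=2, F=6, G=4, H=3) → (A=1, B=6, C=8, D=6, E=1, F=6, G=4, H=2)
step 6: fire β:  (A=1, B=6, C=8, D=6, E=1, F=6, G=4, H=2) → (A=1, B=8, C=10, D=8, E=0, F=6, G=4, H=1)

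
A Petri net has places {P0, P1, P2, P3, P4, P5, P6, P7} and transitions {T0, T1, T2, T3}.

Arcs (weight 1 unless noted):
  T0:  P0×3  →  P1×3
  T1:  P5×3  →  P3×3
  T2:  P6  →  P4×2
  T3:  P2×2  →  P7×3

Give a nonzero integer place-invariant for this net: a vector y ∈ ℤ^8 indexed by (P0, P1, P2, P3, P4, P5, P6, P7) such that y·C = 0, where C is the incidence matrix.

y = (P0:1, P1:1, P2:0, P3:0, P4:0, P5:0, P6:0, P7:0)

Incidence matrix C (rows=places, cols=transitions):
       T0   T1   T2   T3
   P0  -3    0    0    0
   P1   3    0    0    0
   P2   0    0    0   -2
   P3   0    3    0    0
   P4   0    0    2    0
   P5   0   -3    0    0
   P6   0    0   -1    0
   P7   0    0    0    3

Candidate y = [1, 1, 0, 0, 0, 0, 0, 0]; check y·C column-wise:
  col T0: 1·-3 + 1·3 = 0
  col T1: 1·0 + 1·0 + 0·3 + 0·-3 = 0
  col T2: 1·0 + 1·0 + 0·2 + 0·-1 = 0
  col T3: 1·0 + 1·0 + 0·-2 + 0·3 = 0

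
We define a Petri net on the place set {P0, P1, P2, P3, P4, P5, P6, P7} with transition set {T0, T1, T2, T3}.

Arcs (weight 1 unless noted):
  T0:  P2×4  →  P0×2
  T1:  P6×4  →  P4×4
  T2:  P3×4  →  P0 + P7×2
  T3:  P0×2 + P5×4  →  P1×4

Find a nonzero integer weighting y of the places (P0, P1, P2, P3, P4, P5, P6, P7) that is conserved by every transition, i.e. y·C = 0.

y = (P0:4, P1:2, P2:2, P3:1, P4:0, P5:0, P6:0, P7:0)

Incidence matrix C (rows=places, cols=transitions):
       T0   T1   T2   T3
   P0   2    0    1   -2
   P1   0    0    0    4
   P2  -4    0    0    0
   P3   0    0   -4    0
   P4   0    4    0    0
   P5   0    0    0   -4
   P6   0   -4    0    0
   P7   0    0    2    0

Candidate y = [4, 2, 2, 1, 0, 0, 0, 0]; check y·C column-wise:
  col T0: 4·2 + 2·0 + 2·-4 + 1·0 = 0
  col T1: 4·0 + 2·0 + 2·0 + 1·0 + 0·4 + 0·-4 = 0
  col T2: 4·1 + 2·0 + 2·0 + 1·-4 + 0·2 = 0
  col T3: 4·-2 + 2·4 + 2·0 + 1·0 + 0·-4 = 0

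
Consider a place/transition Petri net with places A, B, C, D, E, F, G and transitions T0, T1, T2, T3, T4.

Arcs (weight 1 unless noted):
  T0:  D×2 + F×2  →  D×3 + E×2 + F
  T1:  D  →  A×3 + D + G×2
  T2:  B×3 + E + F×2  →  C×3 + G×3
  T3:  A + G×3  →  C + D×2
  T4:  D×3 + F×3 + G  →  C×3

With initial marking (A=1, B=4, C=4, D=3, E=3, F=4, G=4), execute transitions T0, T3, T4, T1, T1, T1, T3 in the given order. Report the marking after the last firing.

(A=8, B=4, C=9, D=5, E=5, F=0, G=3)

step 1: fire T0:  (A=1, B=4, C=4, D=3, E=3, F=4, G=4) → (A=1, B=4, C=4, D=4, E=5, F=3, G=4)
step 2: fire T3:  (A=1, B=4, C=4, D=4, E=5, F=3, G=4) → (A=0, B=4, C=5, D=6, E=5, F=3, G=1)
step 3: fire T4:  (A=0, B=4, C=5, D=6, E=5, F=3, G=1) → (A=0, B=4, C=8, D=3, E=5, F=0, G=0)
step 4: fire T1:  (A=0, B=4, C=8, D=3, E=5, F=0, G=0) → (A=3, B=4, C=8, D=3, E=5, F=0, G=2)
step 5: fire T1:  (A=3, B=4, C=8, D=3, E=5, F=0, G=2) → (A=6, B=4, C=8, D=3, E=5, F=0, G=4)
step 6: fire T1:  (A=6, B=4, C=8, D=3, E=5, F=0, G=4) → (A=9, B=4, C=8, D=3, E=5, F=0, G=6)
step 7: fire T3:  (A=9, B=4, C=8, D=3, E=5, F=0, G=6) → (A=8, B=4, C=9, D=5, E=5, F=0, G=3)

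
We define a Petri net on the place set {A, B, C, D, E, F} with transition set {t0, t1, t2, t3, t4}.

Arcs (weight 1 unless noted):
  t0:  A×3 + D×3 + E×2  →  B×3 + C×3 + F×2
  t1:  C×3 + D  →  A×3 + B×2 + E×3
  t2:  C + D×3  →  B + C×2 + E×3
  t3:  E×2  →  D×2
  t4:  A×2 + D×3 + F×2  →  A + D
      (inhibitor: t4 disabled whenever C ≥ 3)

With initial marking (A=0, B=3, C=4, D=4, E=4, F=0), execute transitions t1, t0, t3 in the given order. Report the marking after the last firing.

(A=0, B=8, C=4, D=2, E=3, F=2)

step 1: fire t1:  (A=0, B=3, C=4, D=4, E=4, F=0) → (A=3, B=5, C=1, D=3, E=7, F=0)
step 2: fire t0:  (A=3, B=5, C=1, D=3, E=7, F=0) → (A=0, B=8, C=4, D=0, E=5, F=2)
step 3: fire t3:  (A=0, B=8, C=4, D=0, E=5, F=2) → (A=0, B=8, C=4, D=2, E=3, F=2)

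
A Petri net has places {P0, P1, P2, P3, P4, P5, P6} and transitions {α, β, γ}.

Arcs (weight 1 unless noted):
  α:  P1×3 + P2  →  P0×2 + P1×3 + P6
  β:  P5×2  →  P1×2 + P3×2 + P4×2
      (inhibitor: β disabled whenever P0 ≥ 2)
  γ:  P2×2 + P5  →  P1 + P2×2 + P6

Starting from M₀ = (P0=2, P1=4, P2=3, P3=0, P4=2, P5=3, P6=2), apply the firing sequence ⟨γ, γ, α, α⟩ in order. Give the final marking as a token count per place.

step 1: fire γ:  (P0=2, P1=4, P2=3, P3=0, P4=2, P5=3, P6=2) → (P0=2, P1=5, P2=3, P3=0, P4=2, P5=2, P6=3)
step 2: fire γ:  (P0=2, P1=5, P2=3, P3=0, P4=2, P5=2, P6=3) → (P0=2, P1=6, P2=3, P3=0, P4=2, P5=1, P6=4)
step 3: fire α:  (P0=2, P1=6, P2=3, P3=0, P4=2, P5=1, P6=4) → (P0=4, P1=6, P2=2, P3=0, P4=2, P5=1, P6=5)
step 4: fire α:  (P0=4, P1=6, P2=2, P3=0, P4=2, P5=1, P6=5) → (P0=6, P1=6, P2=1, P3=0, P4=2, P5=1, P6=6)

(P0=6, P1=6, P2=1, P3=0, P4=2, P5=1, P6=6)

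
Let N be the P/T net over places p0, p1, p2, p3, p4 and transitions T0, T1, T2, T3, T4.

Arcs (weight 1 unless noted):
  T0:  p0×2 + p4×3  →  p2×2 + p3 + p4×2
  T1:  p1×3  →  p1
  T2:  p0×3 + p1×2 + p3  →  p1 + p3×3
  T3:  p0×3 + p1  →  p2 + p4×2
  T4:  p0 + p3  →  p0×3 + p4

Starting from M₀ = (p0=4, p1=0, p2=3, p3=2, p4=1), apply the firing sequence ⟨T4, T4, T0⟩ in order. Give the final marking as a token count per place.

(p0=6, p1=0, p2=5, p3=1, p4=2)

step 1: fire T4:  (p0=4, p1=0, p2=3, p3=2, p4=1) → (p0=6, p1=0, p2=3, p3=1, p4=2)
step 2: fire T4:  (p0=6, p1=0, p2=3, p3=1, p4=2) → (p0=8, p1=0, p2=3, p3=0, p4=3)
step 3: fire T0:  (p0=8, p1=0, p2=3, p3=0, p4=3) → (p0=6, p1=0, p2=5, p3=1, p4=2)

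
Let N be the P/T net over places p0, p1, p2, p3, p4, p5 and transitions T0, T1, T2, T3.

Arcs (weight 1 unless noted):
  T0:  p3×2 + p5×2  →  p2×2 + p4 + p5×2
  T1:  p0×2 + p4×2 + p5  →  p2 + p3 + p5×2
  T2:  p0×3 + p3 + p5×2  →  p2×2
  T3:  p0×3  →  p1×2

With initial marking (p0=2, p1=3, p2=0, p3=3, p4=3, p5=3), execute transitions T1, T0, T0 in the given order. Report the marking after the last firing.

step 1: fire T1:  (p0=2, p1=3, p2=0, p3=3, p4=3, p5=3) → (p0=0, p1=3, p2=1, p3=4, p4=1, p5=4)
step 2: fire T0:  (p0=0, p1=3, p2=1, p3=4, p4=1, p5=4) → (p0=0, p1=3, p2=3, p3=2, p4=2, p5=4)
step 3: fire T0:  (p0=0, p1=3, p2=3, p3=2, p4=2, p5=4) → (p0=0, p1=3, p2=5, p3=0, p4=3, p5=4)

(p0=0, p1=3, p2=5, p3=0, p4=3, p5=4)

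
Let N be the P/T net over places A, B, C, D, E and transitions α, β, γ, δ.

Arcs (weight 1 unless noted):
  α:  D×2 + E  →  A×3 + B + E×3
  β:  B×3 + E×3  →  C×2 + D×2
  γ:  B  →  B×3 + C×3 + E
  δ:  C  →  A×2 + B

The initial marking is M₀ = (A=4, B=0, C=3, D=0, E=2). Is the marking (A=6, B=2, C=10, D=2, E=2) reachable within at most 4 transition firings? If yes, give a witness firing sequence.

NO — not reachable within 4 firings

depth 0: 1 marking
depth 1: 2 markings reached so far
depth 2: 4 markings reached so far
depth 3: 8 markings reached so far
depth 4: 13 markings reached so far
target is not among the 13 markings reachable within 4 steps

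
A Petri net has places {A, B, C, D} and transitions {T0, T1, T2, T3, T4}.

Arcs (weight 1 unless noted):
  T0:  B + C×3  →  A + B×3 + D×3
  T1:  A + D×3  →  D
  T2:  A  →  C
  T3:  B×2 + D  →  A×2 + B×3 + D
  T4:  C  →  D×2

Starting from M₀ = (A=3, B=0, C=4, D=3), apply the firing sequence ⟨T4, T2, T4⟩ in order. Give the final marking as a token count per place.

(A=2, B=0, C=3, D=7)

step 1: fire T4:  (A=3, B=0, C=4, D=3) → (A=3, B=0, C=3, D=5)
step 2: fire T2:  (A=3, B=0, C=3, D=5) → (A=2, B=0, C=4, D=5)
step 3: fire T4:  (A=2, B=0, C=4, D=5) → (A=2, B=0, C=3, D=7)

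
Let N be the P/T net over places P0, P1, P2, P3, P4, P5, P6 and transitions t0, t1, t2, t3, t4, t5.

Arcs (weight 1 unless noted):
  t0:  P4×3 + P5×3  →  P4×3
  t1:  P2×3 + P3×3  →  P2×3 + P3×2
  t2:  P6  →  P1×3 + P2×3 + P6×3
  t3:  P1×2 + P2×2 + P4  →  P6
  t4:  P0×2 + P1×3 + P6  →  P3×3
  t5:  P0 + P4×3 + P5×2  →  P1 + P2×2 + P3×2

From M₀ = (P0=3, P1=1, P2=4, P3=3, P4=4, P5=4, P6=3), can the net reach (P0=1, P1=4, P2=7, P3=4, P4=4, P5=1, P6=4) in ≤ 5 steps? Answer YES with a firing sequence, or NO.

depth 0: 1 marking
depth 1: 5 markings reached so far
depth 2: 14 markings reached so far
depth 3: 31 markings reached so far
depth 4: 58 markings reached so far
depth 5: 95 markings reached so far
target is not among the 95 markings reachable within 5 steps

NO — not reachable within 5 firings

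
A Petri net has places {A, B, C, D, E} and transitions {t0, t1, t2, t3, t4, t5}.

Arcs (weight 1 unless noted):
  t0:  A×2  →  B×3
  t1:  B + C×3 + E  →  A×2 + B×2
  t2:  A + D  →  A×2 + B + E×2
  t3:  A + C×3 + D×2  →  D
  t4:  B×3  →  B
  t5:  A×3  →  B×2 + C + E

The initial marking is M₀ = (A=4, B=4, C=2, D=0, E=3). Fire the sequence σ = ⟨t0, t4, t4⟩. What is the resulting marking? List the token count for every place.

step 1: fire t0:  (A=4, B=4, C=2, D=0, E=3) → (A=2, B=7, C=2, D=0, E=3)
step 2: fire t4:  (A=2, B=7, C=2, D=0, E=3) → (A=2, B=5, C=2, D=0, E=3)
step 3: fire t4:  (A=2, B=5, C=2, D=0, E=3) → (A=2, B=3, C=2, D=0, E=3)

(A=2, B=3, C=2, D=0, E=3)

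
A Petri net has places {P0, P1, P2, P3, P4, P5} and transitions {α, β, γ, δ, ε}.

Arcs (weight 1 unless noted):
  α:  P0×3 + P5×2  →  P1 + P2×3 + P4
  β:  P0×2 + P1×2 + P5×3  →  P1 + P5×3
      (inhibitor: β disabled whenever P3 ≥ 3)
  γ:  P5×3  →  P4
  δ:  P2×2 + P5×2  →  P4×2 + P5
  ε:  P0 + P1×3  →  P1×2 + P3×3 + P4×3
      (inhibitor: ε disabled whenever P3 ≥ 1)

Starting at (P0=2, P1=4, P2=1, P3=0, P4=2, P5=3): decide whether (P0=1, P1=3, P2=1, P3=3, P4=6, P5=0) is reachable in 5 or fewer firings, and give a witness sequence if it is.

step 1: fire γ:  (P0=2, P1=4, P2=1, P3=0, P4=2, P5=3) → (P0=2, P1=4, P2=1, P3=0, P4=3, P5=0)
step 2: fire ε:  (P0=2, P1=4, P2=1, P3=0, P4=3, P5=0) → (P0=1, P1=3, P2=1, P3=3, P4=6, P5=0)

YES — reachable via ⟨γ, ε⟩ (2 firings)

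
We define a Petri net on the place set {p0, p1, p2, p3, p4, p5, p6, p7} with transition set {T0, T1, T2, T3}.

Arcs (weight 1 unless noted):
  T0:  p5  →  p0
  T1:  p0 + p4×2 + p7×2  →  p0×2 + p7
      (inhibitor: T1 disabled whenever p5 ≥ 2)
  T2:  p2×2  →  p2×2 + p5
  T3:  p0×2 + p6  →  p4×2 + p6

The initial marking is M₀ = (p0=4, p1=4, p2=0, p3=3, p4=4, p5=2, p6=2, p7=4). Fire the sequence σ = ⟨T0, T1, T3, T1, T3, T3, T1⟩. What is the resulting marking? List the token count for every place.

step 1: fire T0:  (p0=4, p1=4, p2=0, p3=3, p4=4, p5=2, p6=2, p7=4) → (p0=5, p1=4, p2=0, p3=3, p4=4, p5=1, p6=2, p7=4)
step 2: fire T1:  (p0=5, p1=4, p2=0, p3=3, p4=4, p5=1, p6=2, p7=4) → (p0=6, p1=4, p2=0, p3=3, p4=2, p5=1, p6=2, p7=3)
step 3: fire T3:  (p0=6, p1=4, p2=0, p3=3, p4=2, p5=1, p6=2, p7=3) → (p0=4, p1=4, p2=0, p3=3, p4=4, p5=1, p6=2, p7=3)
step 4: fire T1:  (p0=4, p1=4, p2=0, p3=3, p4=4, p5=1, p6=2, p7=3) → (p0=5, p1=4, p2=0, p3=3, p4=2, p5=1, p6=2, p7=2)
step 5: fire T3:  (p0=5, p1=4, p2=0, p3=3, p4=2, p5=1, p6=2, p7=2) → (p0=3, p1=4, p2=0, p3=3, p4=4, p5=1, p6=2, p7=2)
step 6: fire T3:  (p0=3, p1=4, p2=0, p3=3, p4=4, p5=1, p6=2, p7=2) → (p0=1, p1=4, p2=0, p3=3, p4=6, p5=1, p6=2, p7=2)
step 7: fire T1:  (p0=1, p1=4, p2=0, p3=3, p4=6, p5=1, p6=2, p7=2) → (p0=2, p1=4, p2=0, p3=3, p4=4, p5=1, p6=2, p7=1)

(p0=2, p1=4, p2=0, p3=3, p4=4, p5=1, p6=2, p7=1)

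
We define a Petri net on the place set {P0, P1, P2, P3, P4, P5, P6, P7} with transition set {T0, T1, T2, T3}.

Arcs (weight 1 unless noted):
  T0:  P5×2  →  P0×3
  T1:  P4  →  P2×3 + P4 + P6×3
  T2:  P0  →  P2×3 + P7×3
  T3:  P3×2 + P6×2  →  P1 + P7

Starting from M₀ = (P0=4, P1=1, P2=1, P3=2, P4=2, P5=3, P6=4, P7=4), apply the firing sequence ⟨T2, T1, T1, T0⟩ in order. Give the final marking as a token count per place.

(P0=6, P1=1, P2=10, P3=2, P4=2, P5=1, P6=10, P7=7)

step 1: fire T2:  (P0=4, P1=1, P2=1, P3=2, P4=2, P5=3, P6=4, P7=4) → (P0=3, P1=1, P2=4, P3=2, P4=2, P5=3, P6=4, P7=7)
step 2: fire T1:  (P0=3, P1=1, P2=4, P3=2, P4=2, P5=3, P6=4, P7=7) → (P0=3, P1=1, P2=7, P3=2, P4=2, P5=3, P6=7, P7=7)
step 3: fire T1:  (P0=3, P1=1, P2=7, P3=2, P4=2, P5=3, P6=7, P7=7) → (P0=3, P1=1, P2=10, P3=2, P4=2, P5=3, P6=10, P7=7)
step 4: fire T0:  (P0=3, P1=1, P2=10, P3=2, P4=2, P5=3, P6=10, P7=7) → (P0=6, P1=1, P2=10, P3=2, P4=2, P5=1, P6=10, P7=7)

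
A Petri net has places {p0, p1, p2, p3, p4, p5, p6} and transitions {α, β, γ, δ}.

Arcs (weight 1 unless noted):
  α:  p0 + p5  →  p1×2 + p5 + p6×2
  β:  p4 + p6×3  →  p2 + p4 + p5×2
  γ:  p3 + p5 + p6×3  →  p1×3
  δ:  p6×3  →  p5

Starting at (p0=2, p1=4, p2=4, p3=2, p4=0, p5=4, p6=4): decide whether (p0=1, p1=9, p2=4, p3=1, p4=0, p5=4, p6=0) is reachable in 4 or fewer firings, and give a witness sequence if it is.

YES — reachable via ⟨α, γ, δ⟩ (3 firings)

step 1: fire α:  (p0=2, p1=4, p2=4, p3=2, p4=0, p5=4, p6=4) → (p0=1, p1=6, p2=4, p3=2, p4=0, p5=4, p6=6)
step 2: fire γ:  (p0=1, p1=6, p2=4, p3=2, p4=0, p5=4, p6=6) → (p0=1, p1=9, p2=4, p3=1, p4=0, p5=3, p6=3)
step 3: fire δ:  (p0=1, p1=9, p2=4, p3=1, p4=0, p5=3, p6=3) → (p0=1, p1=9, p2=4, p3=1, p4=0, p5=4, p6=0)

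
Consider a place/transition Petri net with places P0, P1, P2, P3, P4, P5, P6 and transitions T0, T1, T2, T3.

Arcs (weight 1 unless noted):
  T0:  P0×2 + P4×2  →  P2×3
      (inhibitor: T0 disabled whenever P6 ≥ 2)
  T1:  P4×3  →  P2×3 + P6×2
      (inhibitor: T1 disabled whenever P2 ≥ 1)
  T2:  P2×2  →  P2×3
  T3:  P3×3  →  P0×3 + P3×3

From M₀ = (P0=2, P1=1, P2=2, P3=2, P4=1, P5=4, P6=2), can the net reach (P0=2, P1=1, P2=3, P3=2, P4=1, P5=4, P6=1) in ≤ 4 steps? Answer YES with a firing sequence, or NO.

NO — not reachable within 4 firings

depth 0: 1 marking
depth 1: 2 markings reached so far
depth 2: 3 markings reached so far
depth 3: 4 markings reached so far
depth 4: 5 markings reached so far
target is not among the 5 markings reachable within 4 steps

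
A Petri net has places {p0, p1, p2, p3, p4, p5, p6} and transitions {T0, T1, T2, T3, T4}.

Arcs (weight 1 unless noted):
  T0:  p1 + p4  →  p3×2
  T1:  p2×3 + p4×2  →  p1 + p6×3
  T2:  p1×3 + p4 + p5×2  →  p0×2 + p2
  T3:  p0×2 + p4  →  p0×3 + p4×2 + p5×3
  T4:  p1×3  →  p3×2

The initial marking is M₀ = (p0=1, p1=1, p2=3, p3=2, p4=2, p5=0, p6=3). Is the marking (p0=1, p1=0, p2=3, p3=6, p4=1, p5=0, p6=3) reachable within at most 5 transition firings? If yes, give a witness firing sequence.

NO — not reachable within 5 firings

depth 0: 1 marking
depth 1: 3 markings reached so far
depth 2: 3 markings reached so far
(frontier empty at depth 2; search complete)
target is not among the 3 markings reachable within 5 steps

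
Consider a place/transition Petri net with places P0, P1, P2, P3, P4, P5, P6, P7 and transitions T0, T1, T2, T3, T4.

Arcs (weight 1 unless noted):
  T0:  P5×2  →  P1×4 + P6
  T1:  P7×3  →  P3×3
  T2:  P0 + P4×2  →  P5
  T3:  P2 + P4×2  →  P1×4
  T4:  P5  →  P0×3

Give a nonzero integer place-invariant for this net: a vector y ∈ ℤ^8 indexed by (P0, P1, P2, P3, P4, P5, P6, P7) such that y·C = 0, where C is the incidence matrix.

Incidence matrix C (rows=places, cols=transitions):
       T0   T1   T2   T3   T4
   P0   0    0   -1    0    3
   P1   4    0    0    4    0
   P2   0    0    0   -1    0
   P3   0    3    0    0    0
   P4   0    0   -2   -2    0
   P5  -2    0    1    0   -1
   P6   1    0    0    0    0
   P7   0   -3    0    0    0

Candidate y = [2, 3, 8, 0, 2, 6, 0, 0]; check y·C column-wise:
  col T0: 2·0 + 3·4 + 8·0 + 2·0 + 6·-2 + 0·1 = 0
  col T1: 2·0 + 3·0 + 8·0 + 0·3 + 2·0 + 6·0 + 0·-3 = 0
  col T2: 2·-1 + 3·0 + 8·0 + 2·-2 + 6·1 = 0
  col T3: 2·0 + 3·4 + 8·-1 + 2·-2 + 6·0 = 0
  col T4: 2·3 + 3·0 + 8·0 + 2·0 + 6·-1 = 0

y = (P0:2, P1:3, P2:8, P3:0, P4:2, P5:6, P6:0, P7:0)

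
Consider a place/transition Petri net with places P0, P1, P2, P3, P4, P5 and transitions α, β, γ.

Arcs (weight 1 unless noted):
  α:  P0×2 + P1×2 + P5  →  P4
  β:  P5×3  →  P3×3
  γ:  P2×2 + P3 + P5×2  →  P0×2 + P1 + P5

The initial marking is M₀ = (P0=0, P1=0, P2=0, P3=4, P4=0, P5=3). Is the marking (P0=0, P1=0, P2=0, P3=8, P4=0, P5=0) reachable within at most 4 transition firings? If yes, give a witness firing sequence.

depth 0: 1 marking
depth 1: 2 markings reached so far
depth 2: 2 markings reached so far
(frontier empty at depth 2; search complete)
target is not among the 2 markings reachable within 4 steps

NO — not reachable within 4 firings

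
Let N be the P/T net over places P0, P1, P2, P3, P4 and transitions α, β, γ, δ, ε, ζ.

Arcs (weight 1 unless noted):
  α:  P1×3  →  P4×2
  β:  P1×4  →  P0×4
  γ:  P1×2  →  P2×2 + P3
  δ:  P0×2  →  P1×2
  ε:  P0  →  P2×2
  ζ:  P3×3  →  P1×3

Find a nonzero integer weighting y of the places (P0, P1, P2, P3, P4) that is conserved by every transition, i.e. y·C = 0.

y = (P0:2, P1:2, P2:1, P3:2, P4:3)

Incidence matrix C (rows=places, cols=transitions):
        α    β    γ    δ    ε    ζ
   P0   0    4    0   -2   -1    0
   P1  -3   -4   -2    2    0    3
   P2   0    0    2    0    2    0
   P3   0    0    1    0    0   -3
   P4   2    0    0    0    0    0

Candidate y = [2, 2, 1, 2, 3]; check y·C column-wise:
  col α: 2·0 + 2·-3 + 1·0 + 2·0 + 3·2 = 0
  col β: 2·4 + 2·-4 + 1·0 + 2·0 + 3·0 = 0
  col γ: 2·0 + 2·-2 + 1·2 + 2·1 + 3·0 = 0
  col δ: 2·-2 + 2·2 + 1·0 + 2·0 + 3·0 = 0
  col ε: 2·-1 + 2·0 + 1·2 + 2·0 + 3·0 = 0
  col ζ: 2·0 + 2·3 + 1·0 + 2·-3 + 3·0 = 0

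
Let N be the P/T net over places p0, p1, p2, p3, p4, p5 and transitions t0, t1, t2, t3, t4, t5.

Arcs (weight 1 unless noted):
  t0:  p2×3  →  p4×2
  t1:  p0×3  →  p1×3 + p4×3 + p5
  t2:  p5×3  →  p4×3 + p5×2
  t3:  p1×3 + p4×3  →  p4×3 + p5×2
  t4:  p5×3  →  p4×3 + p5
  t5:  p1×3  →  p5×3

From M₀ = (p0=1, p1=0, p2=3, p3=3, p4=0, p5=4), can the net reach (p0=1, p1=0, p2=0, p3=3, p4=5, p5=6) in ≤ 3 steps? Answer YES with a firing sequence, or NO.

NO — not reachable within 3 firings

depth 0: 1 marking
depth 1: 4 markings reached so far
depth 2: 8 markings reached so far
depth 3: 10 markings reached so far
target is not among the 10 markings reachable within 3 steps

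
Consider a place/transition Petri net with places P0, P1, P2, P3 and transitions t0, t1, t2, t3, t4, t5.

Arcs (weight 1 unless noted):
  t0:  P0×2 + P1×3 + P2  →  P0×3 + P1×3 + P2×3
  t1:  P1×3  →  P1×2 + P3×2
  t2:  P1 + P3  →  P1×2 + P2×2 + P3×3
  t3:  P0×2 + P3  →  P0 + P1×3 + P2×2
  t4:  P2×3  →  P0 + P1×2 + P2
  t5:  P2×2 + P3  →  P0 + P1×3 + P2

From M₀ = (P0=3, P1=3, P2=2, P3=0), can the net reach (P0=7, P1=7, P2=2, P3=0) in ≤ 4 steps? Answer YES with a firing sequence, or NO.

step 1: fire t0:  (P0=3, P1=3, P2=2, P3=0) → (P0=4, P1=3, P2=4, P3=0)
step 2: fire t0:  (P0=4, P1=3, P2=4, P3=0) → (P0=5, P1=3, P2=6, P3=0)
step 3: fire t4:  (P0=5, P1=3, P2=6, P3=0) → (P0=6, P1=5, P2=4, P3=0)
step 4: fire t4:  (P0=6, P1=5, P2=4, P3=0) → (P0=7, P1=7, P2=2, P3=0)

YES — reachable via ⟨t0, t0, t4, t4⟩ (4 firings)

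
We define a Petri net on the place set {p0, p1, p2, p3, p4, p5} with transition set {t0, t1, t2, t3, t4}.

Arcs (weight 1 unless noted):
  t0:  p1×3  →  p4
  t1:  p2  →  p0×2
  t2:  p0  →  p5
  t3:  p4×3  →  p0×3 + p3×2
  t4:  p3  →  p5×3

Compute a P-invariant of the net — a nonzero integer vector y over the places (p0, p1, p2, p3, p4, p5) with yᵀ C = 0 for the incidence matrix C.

y = (p0:1, p1:1, p2:2, p3:3, p4:3, p5:1)

Incidence matrix C (rows=places, cols=transitions):
       t0   t1   t2   t3   t4
   p0   0    2   -1    3    0
   p1  -3    0    0    0    0
   p2   0   -1    0    0    0
   p3   0    0    0    2   -1
   p4   1    0    0   -3    0
   p5   0    0    1    0    3

Candidate y = [1, 1, 2, 3, 3, 1]; check y·C column-wise:
  col t0: 1·0 + 1·-3 + 2·0 + 3·0 + 3·1 + 1·0 = 0
  col t1: 1·2 + 1·0 + 2·-1 + 3·0 + 3·0 + 1·0 = 0
  col t2: 1·-1 + 1·0 + 2·0 + 3·0 + 3·0 + 1·1 = 0
  col t3: 1·3 + 1·0 + 2·0 + 3·2 + 3·-3 + 1·0 = 0
  col t4: 1·0 + 1·0 + 2·0 + 3·-1 + 3·0 + 1·3 = 0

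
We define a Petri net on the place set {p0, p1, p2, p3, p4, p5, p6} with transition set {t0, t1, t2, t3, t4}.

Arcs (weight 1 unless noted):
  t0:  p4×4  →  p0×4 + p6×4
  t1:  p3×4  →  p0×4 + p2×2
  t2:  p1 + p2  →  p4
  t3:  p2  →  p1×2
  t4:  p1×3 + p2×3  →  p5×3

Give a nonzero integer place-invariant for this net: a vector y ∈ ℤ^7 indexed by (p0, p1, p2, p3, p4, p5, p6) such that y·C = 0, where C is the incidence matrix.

Incidence matrix C (rows=places, cols=transitions):
       t0   t1   t2   t3   t4
   p0   4    4    0    0    0
   p1   0    0   -1    2   -3
   p2   0    2   -1   -1   -3
   p3   0   -4    0    0    0
   p4  -4    0    1    0    0
   p5   0    0    0    0    3
   p6   4    0    0    0    0

Candidate y = [3, 1, 2, 4, 3, 3, 0]; check y·C column-wise:
  col t0: 3·4 + 1·0 + 2·0 + 4·0 + 3·-4 + 3·0 + 0·4 = 0
  col t1: 3·4 + 1·0 + 2·2 + 4·-4 + 3·0 + 3·0 = 0
  col t2: 3·0 + 1·-1 + 2·-1 + 4·0 + 3·1 + 3·0 = 0
  col t3: 3·0 + 1·2 + 2·-1 + 4·0 + 3·0 + 3·0 = 0
  col t4: 3·0 + 1·-3 + 2·-3 + 4·0 + 3·0 + 3·3 = 0

y = (p0:3, p1:1, p2:2, p3:4, p4:3, p5:3, p6:0)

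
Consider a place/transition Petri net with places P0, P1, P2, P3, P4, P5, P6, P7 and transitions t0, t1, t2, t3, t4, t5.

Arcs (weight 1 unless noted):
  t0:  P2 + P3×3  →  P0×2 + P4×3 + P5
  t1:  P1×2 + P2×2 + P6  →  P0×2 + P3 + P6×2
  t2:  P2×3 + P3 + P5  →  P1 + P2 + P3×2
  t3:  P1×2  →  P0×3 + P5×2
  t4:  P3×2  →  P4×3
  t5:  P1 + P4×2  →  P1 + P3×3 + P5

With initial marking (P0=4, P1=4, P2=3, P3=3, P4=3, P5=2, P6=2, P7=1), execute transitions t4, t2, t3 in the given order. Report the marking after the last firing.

step 1: fire t4:  (P0=4, P1=4, P2=3, P3=3, P4=3, P5=2, P6=2, P7=1) → (P0=4, P1=4, P2=3, P3=1, P4=6, P5=2, P6=2, P7=1)
step 2: fire t2:  (P0=4, P1=4, P2=3, P3=1, P4=6, P5=2, P6=2, P7=1) → (P0=4, P1=5, P2=1, P3=2, P4=6, P5=1, P6=2, P7=1)
step 3: fire t3:  (P0=4, P1=5, P2=1, P3=2, P4=6, P5=1, P6=2, P7=1) → (P0=7, P1=3, P2=1, P3=2, P4=6, P5=3, P6=2, P7=1)

(P0=7, P1=3, P2=1, P3=2, P4=6, P5=3, P6=2, P7=1)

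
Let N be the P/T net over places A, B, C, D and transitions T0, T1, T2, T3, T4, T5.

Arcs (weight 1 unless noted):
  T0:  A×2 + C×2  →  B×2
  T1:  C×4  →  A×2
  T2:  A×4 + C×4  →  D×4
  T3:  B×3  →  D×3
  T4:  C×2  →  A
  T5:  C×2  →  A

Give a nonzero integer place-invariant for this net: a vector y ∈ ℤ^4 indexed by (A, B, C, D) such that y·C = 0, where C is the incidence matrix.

y = (A:2, B:3, C:1, D:3)

Incidence matrix C (rows=places, cols=transitions):
       T0   T1   T2   T3   T4   T5
    A  -2    2   -4    0    1    1
    B   2    0    0   -3    0    0
    C  -2   -4   -4    0   -2   -2
    D   0    0    4    3    0    0

Candidate y = [2, 3, 1, 3]; check y·C column-wise:
  col T0: 2·-2 + 3·2 + 1·-2 + 3·0 = 0
  col T1: 2·2 + 3·0 + 1·-4 + 3·0 = 0
  col T2: 2·-4 + 3·0 + 1·-4 + 3·4 = 0
  col T3: 2·0 + 3·-3 + 1·0 + 3·3 = 0
  col T4: 2·1 + 3·0 + 1·-2 + 3·0 = 0
  col T5: 2·1 + 3·0 + 1·-2 + 3·0 = 0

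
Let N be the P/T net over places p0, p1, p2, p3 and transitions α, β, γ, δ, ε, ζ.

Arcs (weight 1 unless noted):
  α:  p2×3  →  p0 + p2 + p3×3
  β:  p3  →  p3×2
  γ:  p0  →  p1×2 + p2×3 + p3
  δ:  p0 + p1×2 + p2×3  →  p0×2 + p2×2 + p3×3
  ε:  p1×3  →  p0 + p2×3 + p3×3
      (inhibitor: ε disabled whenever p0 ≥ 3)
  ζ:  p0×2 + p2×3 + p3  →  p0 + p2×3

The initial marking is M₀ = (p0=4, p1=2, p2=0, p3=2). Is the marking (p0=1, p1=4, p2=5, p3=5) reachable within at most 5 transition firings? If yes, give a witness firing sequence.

YES — reachable via ⟨γ, γ, δ, ζ, ζ⟩ (5 firings)

step 1: fire γ:  (p0=4, p1=2, p2=0, p3=2) → (p0=3, p1=4, p2=3, p3=3)
step 2: fire γ:  (p0=3, p1=4, p2=3, p3=3) → (p0=2, p1=6, p2=6, p3=4)
step 3: fire δ:  (p0=2, p1=6, p2=6, p3=4) → (p0=3, p1=4, p2=5, p3=7)
step 4: fire ζ:  (p0=3, p1=4, p2=5, p3=7) → (p0=2, p1=4, p2=5, p3=6)
step 5: fire ζ:  (p0=2, p1=4, p2=5, p3=6) → (p0=1, p1=4, p2=5, p3=5)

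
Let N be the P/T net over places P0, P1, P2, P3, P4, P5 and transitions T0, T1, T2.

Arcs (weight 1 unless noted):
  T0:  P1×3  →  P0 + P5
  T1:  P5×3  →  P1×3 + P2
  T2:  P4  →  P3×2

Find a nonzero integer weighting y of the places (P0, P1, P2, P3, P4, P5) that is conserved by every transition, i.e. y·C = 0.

Incidence matrix C (rows=places, cols=transitions):
       T0   T1   T2
   P0   1    0    0
   P1  -3    3    0
   P2   0    1    0
   P3   0    0    2
   P4   0    0   -1
   P5   1   -3    0

Candidate y = [3, 1, -3, 0, 0, 0]; check y·C column-wise:
  col T0: 3·1 + 1·-3 + -3·0 + 0·1 = 0
  col T1: 3·0 + 1·3 + -3·1 + 0·-3 = 0
  col T2: 3·0 + 1·0 + -3·0 + 0·2 + 0·-1 = 0

y = (P0:3, P1:1, P2:-3, P3:0, P4:0, P5:0)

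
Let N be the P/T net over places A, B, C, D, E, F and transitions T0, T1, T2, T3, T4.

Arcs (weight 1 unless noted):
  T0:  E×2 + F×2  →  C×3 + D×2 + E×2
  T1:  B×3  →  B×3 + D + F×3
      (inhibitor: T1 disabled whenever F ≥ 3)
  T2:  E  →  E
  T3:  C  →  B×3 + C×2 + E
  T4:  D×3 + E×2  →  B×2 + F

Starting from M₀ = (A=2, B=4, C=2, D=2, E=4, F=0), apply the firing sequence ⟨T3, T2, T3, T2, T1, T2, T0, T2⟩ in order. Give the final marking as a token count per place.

step 1: fire T3:  (A=2, B=4, C=2, D=2, E=4, F=0) → (A=2, B=7, C=3, D=2, E=5, F=0)
step 2: fire T2:  (A=2, B=7, C=3, D=2, E=5, F=0) → (A=2, B=7, C=3, D=2, E=5, F=0)
step 3: fire T3:  (A=2, B=7, C=3, D=2, E=5, F=0) → (A=2, B=10, C=4, D=2, E=6, F=0)
step 4: fire T2:  (A=2, B=10, C=4, D=2, E=6, F=0) → (A=2, B=10, C=4, D=2, E=6, F=0)
step 5: fire T1:  (A=2, B=10, C=4, D=2, E=6, F=0) → (A=2, B=10, C=4, D=3, E=6, F=3)
step 6: fire T2:  (A=2, B=10, C=4, D=3, E=6, F=3) → (A=2, B=10, C=4, D=3, E=6, F=3)
step 7: fire T0:  (A=2, B=10, C=4, D=3, E=6, F=3) → (A=2, B=10, C=7, D=5, E=6, F=1)
step 8: fire T2:  (A=2, B=10, C=7, D=5, E=6, F=1) → (A=2, B=10, C=7, D=5, E=6, F=1)

(A=2, B=10, C=7, D=5, E=6, F=1)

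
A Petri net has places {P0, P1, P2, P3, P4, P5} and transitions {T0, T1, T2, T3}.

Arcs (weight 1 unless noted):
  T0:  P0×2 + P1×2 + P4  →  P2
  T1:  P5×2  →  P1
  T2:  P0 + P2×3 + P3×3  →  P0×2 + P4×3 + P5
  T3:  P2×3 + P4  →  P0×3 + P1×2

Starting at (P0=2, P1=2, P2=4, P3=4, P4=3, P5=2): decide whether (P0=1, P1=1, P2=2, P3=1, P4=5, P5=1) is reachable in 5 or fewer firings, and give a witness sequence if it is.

step 1: fire T1:  (P0=2, P1=2, P2=4, P3=4, P4=3, P5=2) → (P0=2, P1=3, P2=4, P3=4, P4=3, P5=0)
step 2: fire T2:  (P0=2, P1=3, P2=4, P3=4, P4=3, P5=0) → (P0=3, P1=3, P2=1, P3=1, P4=6, P5=1)
step 3: fire T0:  (P0=3, P1=3, P2=1, P3=1, P4=6, P5=1) → (P0=1, P1=1, P2=2, P3=1, P4=5, P5=1)

YES — reachable via ⟨T1, T2, T0⟩ (3 firings)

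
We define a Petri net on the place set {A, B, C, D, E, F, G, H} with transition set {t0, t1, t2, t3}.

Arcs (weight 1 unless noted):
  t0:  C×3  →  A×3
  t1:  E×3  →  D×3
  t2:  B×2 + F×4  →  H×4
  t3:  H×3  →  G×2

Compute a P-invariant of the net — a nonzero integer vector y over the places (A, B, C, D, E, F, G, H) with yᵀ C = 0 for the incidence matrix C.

Incidence matrix C (rows=places, cols=transitions):
       t0   t1   t2   t3
    A   3    0    0    0
    B   0    0   -2    0
    C  -3    0    0    0
    D   0    3    0    0
    E   0   -3    0    0
    F   0    0   -4    0
    G   0    0    0    2
    H   0    0    4   -3

Candidate y = [1, 0, 1, 0, 0, 0, 0, 0]; check y·C column-wise:
  col t0: 1·3 + 1·-3 = 0
  col t1: 1·0 + 1·0 + 0·3 + 0·-3 = 0
  col t2: 1·0 + 0·-2 + 1·0 + 0·-4 + 0·4 = 0
  col t3: 1·0 + 1·0 + 0·2 + 0·-3 = 0

y = (A:1, B:0, C:1, D:0, E:0, F:0, G:0, H:0)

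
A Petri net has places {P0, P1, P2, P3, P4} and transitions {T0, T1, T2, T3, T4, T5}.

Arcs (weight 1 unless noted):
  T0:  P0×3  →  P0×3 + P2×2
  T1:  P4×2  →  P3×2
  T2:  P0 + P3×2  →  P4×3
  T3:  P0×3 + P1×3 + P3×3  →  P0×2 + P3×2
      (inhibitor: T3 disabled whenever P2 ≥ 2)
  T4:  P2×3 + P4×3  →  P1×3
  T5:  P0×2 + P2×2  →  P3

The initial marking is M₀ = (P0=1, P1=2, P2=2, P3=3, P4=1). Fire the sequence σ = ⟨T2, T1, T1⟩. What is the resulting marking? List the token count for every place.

step 1: fire T2:  (P0=1, P1=2, P2=2, P3=3, P4=1) → (P0=0, P1=2, P2=2, P3=1, P4=4)
step 2: fire T1:  (P0=0, P1=2, P2=2, P3=1, P4=4) → (P0=0, P1=2, P2=2, P3=3, P4=2)
step 3: fire T1:  (P0=0, P1=2, P2=2, P3=3, P4=2) → (P0=0, P1=2, P2=2, P3=5, P4=0)

(P0=0, P1=2, P2=2, P3=5, P4=0)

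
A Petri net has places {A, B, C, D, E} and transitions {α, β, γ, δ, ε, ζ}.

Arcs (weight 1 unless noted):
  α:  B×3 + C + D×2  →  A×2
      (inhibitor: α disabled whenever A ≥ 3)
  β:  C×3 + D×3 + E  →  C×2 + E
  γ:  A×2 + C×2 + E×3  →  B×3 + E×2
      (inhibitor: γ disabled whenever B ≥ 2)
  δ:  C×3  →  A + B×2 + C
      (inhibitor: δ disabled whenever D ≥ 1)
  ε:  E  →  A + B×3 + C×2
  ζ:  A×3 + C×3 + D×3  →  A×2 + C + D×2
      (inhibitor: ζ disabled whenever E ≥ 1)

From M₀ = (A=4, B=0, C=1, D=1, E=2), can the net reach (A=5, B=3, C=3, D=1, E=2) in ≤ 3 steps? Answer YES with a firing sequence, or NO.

depth 0: 1 marking
depth 1: 2 markings reached so far
depth 2: 3 markings reached so far
depth 3: 3 markings reached so far
(frontier empty at depth 3; search complete)
target is not among the 3 markings reachable within 3 steps

NO — not reachable within 3 firings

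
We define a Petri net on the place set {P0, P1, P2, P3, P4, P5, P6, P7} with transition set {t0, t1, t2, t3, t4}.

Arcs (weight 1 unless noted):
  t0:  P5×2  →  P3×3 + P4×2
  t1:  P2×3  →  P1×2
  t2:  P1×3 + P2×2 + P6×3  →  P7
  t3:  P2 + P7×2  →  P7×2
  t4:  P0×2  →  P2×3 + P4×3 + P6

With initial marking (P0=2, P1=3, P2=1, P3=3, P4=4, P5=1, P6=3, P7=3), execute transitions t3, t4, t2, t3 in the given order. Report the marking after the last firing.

step 1: fire t3:  (P0=2, P1=3, P2=1, P3=3, P4=4, P5=1, P6=3, P7=3) → (P0=2, P1=3, P2=0, P3=3, P4=4, P5=1, P6=3, P7=3)
step 2: fire t4:  (P0=2, P1=3, P2=0, P3=3, P4=4, P5=1, P6=3, P7=3) → (P0=0, P1=3, P2=3, P3=3, P4=7, P5=1, P6=4, P7=3)
step 3: fire t2:  (P0=0, P1=3, P2=3, P3=3, P4=7, P5=1, P6=4, P7=3) → (P0=0, P1=0, P2=1, P3=3, P4=7, P5=1, P6=1, P7=4)
step 4: fire t3:  (P0=0, P1=0, P2=1, P3=3, P4=7, P5=1, P6=1, P7=4) → (P0=0, P1=0, P2=0, P3=3, P4=7, P5=1, P6=1, P7=4)

(P0=0, P1=0, P2=0, P3=3, P4=7, P5=1, P6=1, P7=4)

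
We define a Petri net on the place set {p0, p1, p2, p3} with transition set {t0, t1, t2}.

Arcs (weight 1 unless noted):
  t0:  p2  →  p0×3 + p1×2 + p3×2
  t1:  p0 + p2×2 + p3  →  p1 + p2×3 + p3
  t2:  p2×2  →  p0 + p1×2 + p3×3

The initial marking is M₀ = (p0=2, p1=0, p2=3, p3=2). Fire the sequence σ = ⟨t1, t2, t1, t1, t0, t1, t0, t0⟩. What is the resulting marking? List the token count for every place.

step 1: fire t1:  (p0=2, p1=0, p2=3, p3=2) → (p0=1, p1=1, p2=4, p3=2)
step 2: fire t2:  (p0=1, p1=1, p2=4, p3=2) → (p0=2, p1=3, p2=2, p3=5)
step 3: fire t1:  (p0=2, p1=3, p2=2, p3=5) → (p0=1, p1=4, p2=3, p3=5)
step 4: fire t1:  (p0=1, p1=4, p2=3, p3=5) → (p0=0, p1=5, p2=4, p3=5)
step 5: fire t0:  (p0=0, p1=5, p2=4, p3=5) → (p0=3, p1=7, p2=3, p3=7)
step 6: fire t1:  (p0=3, p1=7, p2=3, p3=7) → (p0=2, p1=8, p2=4, p3=7)
step 7: fire t0:  (p0=2, p1=8, p2=4, p3=7) → (p0=5, p1=10, p2=3, p3=9)
step 8: fire t0:  (p0=5, p1=10, p2=3, p3=9) → (p0=8, p1=12, p2=2, p3=11)

(p0=8, p1=12, p2=2, p3=11)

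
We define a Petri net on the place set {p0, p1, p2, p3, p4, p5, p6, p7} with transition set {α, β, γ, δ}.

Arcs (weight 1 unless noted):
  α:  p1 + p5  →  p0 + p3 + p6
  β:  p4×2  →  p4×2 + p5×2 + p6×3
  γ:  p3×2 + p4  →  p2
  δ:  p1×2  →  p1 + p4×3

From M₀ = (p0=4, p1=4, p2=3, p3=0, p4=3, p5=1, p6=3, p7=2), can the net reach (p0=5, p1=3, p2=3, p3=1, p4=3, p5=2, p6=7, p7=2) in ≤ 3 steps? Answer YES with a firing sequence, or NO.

step 1: fire α:  (p0=4, p1=4, p2=3, p3=0, p4=3, p5=1, p6=3, p7=2) → (p0=5, p1=3, p2=3, p3=1, p4=3, p5=0, p6=4, p7=2)
step 2: fire β:  (p0=5, p1=3, p2=3, p3=1, p4=3, p5=0, p6=4, p7=2) → (p0=5, p1=3, p2=3, p3=1, p4=3, p5=2, p6=7, p7=2)

YES — reachable via ⟨α, β⟩ (2 firings)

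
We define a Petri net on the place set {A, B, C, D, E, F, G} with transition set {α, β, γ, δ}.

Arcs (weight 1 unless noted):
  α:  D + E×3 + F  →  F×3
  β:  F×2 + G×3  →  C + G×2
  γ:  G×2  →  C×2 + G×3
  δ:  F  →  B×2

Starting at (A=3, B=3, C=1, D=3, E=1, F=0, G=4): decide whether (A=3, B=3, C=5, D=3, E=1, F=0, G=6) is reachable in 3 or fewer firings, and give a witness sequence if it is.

step 1: fire γ:  (A=3, B=3, C=1, D=3, E=1, F=0, G=4) → (A=3, B=3, C=3, D=3, E=1, F=0, G=5)
step 2: fire γ:  (A=3, B=3, C=3, D=3, E=1, F=0, G=5) → (A=3, B=3, C=5, D=3, E=1, F=0, G=6)

YES — reachable via ⟨γ, γ⟩ (2 firings)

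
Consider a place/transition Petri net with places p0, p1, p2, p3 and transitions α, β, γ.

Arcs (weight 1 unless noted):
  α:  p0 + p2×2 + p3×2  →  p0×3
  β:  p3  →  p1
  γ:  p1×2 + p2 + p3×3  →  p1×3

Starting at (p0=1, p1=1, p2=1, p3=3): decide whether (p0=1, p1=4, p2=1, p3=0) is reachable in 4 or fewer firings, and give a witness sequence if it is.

step 1: fire β:  (p0=1, p1=1, p2=1, p3=3) → (p0=1, p1=2, p2=1, p3=2)
step 2: fire β:  (p0=1, p1=2, p2=1, p3=2) → (p0=1, p1=3, p2=1, p3=1)
step 3: fire β:  (p0=1, p1=3, p2=1, p3=1) → (p0=1, p1=4, p2=1, p3=0)

YES — reachable via ⟨β, β, β⟩ (3 firings)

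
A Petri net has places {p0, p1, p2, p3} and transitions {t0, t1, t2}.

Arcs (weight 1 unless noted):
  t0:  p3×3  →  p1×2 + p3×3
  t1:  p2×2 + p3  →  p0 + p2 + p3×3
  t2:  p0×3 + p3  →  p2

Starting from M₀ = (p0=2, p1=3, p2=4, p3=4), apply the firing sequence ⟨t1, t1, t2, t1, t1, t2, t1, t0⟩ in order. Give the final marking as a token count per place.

(p0=1, p1=5, p2=1, p3=12)

step 1: fire t1:  (p0=2, p1=3, p2=4, p3=4) → (p0=3, p1=3, p2=3, p3=6)
step 2: fire t1:  (p0=3, p1=3, p2=3, p3=6) → (p0=4, p1=3, p2=2, p3=8)
step 3: fire t2:  (p0=4, p1=3, p2=2, p3=8) → (p0=1, p1=3, p2=3, p3=7)
step 4: fire t1:  (p0=1, p1=3, p2=3, p3=7) → (p0=2, p1=3, p2=2, p3=9)
step 5: fire t1:  (p0=2, p1=3, p2=2, p3=9) → (p0=3, p1=3, p2=1, p3=11)
step 6: fire t2:  (p0=3, p1=3, p2=1, p3=11) → (p0=0, p1=3, p2=2, p3=10)
step 7: fire t1:  (p0=0, p1=3, p2=2, p3=10) → (p0=1, p1=3, p2=1, p3=12)
step 8: fire t0:  (p0=1, p1=3, p2=1, p3=12) → (p0=1, p1=5, p2=1, p3=12)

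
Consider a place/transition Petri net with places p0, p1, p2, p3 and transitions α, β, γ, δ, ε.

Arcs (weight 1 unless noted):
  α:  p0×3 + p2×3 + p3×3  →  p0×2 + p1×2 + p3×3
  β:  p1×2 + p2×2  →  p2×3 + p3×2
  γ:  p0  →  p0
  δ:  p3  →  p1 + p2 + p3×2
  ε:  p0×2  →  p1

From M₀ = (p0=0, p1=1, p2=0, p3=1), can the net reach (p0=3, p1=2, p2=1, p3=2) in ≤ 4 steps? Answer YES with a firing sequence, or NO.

depth 0: 1 marking
depth 1: 2 markings reached so far
depth 2: 3 markings reached so far
depth 3: 5 markings reached so far
depth 4: 7 markings reached so far
target is not among the 7 markings reachable within 4 steps

NO — not reachable within 4 firings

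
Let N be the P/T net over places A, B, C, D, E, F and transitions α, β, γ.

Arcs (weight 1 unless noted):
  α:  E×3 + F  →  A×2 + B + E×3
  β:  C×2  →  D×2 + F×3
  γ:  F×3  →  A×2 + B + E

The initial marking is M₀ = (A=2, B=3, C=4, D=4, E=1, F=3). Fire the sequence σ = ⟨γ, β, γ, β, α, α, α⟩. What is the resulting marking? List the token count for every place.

step 1: fire γ:  (A=2, B=3, C=4, D=4, E=1, F=3) → (A=4, B=4, C=4, D=4, E=2, F=0)
step 2: fire β:  (A=4, B=4, C=4, D=4, E=2, F=0) → (A=4, B=4, C=2, D=6, E=2, F=3)
step 3: fire γ:  (A=4, B=4, C=2, D=6, E=2, F=3) → (A=6, B=5, C=2, D=6, E=3, F=0)
step 4: fire β:  (A=6, B=5, C=2, D=6, E=3, F=0) → (A=6, B=5, C=0, D=8, E=3, F=3)
step 5: fire α:  (A=6, B=5, C=0, D=8, E=3, F=3) → (A=8, B=6, C=0, D=8, E=3, F=2)
step 6: fire α:  (A=8, B=6, C=0, D=8, E=3, F=2) → (A=10, B=7, C=0, D=8, E=3, F=1)
step 7: fire α:  (A=10, B=7, C=0, D=8, E=3, F=1) → (A=12, B=8, C=0, D=8, E=3, F=0)

(A=12, B=8, C=0, D=8, E=3, F=0)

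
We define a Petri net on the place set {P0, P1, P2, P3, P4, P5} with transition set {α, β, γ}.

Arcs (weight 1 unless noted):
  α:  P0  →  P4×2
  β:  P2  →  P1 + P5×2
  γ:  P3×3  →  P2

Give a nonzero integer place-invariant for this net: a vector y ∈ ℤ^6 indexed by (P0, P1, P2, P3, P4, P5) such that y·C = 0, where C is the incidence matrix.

Incidence matrix C (rows=places, cols=transitions):
        α    β    γ
   P0  -1    0    0
   P1   0    1    0
   P2   0   -1    1
   P3   0    0   -3
   P4   2    0    0
   P5   0    2    0

Candidate y = [0, 3, 3, 1, 0, 0]; check y·C column-wise:
  col α: 0·-1 + 3·0 + 3·0 + 1·0 + 0·2 = 0
  col β: 3·1 + 3·-1 + 1·0 + 0·2 = 0
  col γ: 3·0 + 3·1 + 1·-3 = 0

y = (P0:0, P1:3, P2:3, P3:1, P4:0, P5:0)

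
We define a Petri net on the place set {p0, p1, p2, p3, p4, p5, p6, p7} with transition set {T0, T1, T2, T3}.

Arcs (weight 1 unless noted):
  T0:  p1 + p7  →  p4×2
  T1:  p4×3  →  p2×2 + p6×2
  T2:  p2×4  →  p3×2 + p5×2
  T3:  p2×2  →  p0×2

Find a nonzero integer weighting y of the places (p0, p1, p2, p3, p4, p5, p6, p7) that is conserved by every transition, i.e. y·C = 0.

Incidence matrix C (rows=places, cols=transitions):
       T0   T1   T2   T3
   p0   0    0    0    2
   p1  -1    0    0    0
   p2   0    2   -4   -2
   p3   0    0    2    0
   p4   2   -3    0    0
   p5   0    0    2    0
   p6   0    2    0    0
   p7  -1    0    0    0

Candidate y = [3, 4, 3, 6, 2, 0, 0, 0]; check y·C column-wise:
  col T0: 3·0 + 4·-1 + 3·0 + 6·0 + 2·2 + 0·-1 = 0
  col T1: 3·0 + 4·0 + 3·2 + 6·0 + 2·-3 + 0·2 = 0
  col T2: 3·0 + 4·0 + 3·-4 + 6·2 + 2·0 + 0·2 = 0
  col T3: 3·2 + 4·0 + 3·-2 + 6·0 + 2·0 = 0

y = (p0:3, p1:4, p2:3, p3:6, p4:2, p5:0, p6:0, p7:0)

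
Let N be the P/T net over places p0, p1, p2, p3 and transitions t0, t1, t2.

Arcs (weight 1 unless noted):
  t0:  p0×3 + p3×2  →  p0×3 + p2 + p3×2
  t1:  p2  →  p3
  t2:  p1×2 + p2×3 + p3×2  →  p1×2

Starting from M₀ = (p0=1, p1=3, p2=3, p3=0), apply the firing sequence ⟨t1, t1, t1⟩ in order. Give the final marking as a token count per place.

step 1: fire t1:  (p0=1, p1=3, p2=3, p3=0) → (p0=1, p1=3, p2=2, p3=1)
step 2: fire t1:  (p0=1, p1=3, p2=2, p3=1) → (p0=1, p1=3, p2=1, p3=2)
step 3: fire t1:  (p0=1, p1=3, p2=1, p3=2) → (p0=1, p1=3, p2=0, p3=3)

(p0=1, p1=3, p2=0, p3=3)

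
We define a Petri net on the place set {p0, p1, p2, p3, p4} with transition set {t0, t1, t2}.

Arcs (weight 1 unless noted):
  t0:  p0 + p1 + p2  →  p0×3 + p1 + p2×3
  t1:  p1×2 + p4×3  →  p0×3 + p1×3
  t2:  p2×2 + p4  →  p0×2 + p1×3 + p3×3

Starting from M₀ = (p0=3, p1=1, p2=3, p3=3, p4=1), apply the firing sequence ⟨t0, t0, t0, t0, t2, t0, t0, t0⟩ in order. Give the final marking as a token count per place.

step 1: fire t0:  (p0=3, p1=1, p2=3, p3=3, p4=1) → (p0=5, p1=1, p2=5, p3=3, p4=1)
step 2: fire t0:  (p0=5, p1=1, p2=5, p3=3, p4=1) → (p0=7, p1=1, p2=7, p3=3, p4=1)
step 3: fire t0:  (p0=7, p1=1, p2=7, p3=3, p4=1) → (p0=9, p1=1, p2=9, p3=3, p4=1)
step 4: fire t0:  (p0=9, p1=1, p2=9, p3=3, p4=1) → (p0=11, p1=1, p2=11, p3=3, p4=1)
step 5: fire t2:  (p0=11, p1=1, p2=11, p3=3, p4=1) → (p0=13, p1=4, p2=9, p3=6, p4=0)
step 6: fire t0:  (p0=13, p1=4, p2=9, p3=6, p4=0) → (p0=15, p1=4, p2=11, p3=6, p4=0)
step 7: fire t0:  (p0=15, p1=4, p2=11, p3=6, p4=0) → (p0=17, p1=4, p2=13, p3=6, p4=0)
step 8: fire t0:  (p0=17, p1=4, p2=13, p3=6, p4=0) → (p0=19, p1=4, p2=15, p3=6, p4=0)

(p0=19, p1=4, p2=15, p3=6, p4=0)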